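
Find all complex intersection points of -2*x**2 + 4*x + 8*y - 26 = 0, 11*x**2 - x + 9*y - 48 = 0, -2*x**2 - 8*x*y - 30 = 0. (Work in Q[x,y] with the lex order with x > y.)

Compute a lex Gröbner basis by Buchberger's algorithm.
f_1 = -2*x**2 + 4*x + 8*y - 26, LT = x**2.
f_2 = 11*x**2 - x + 9*y - 48, LT = x**2.
f_3 = -2*x**2 - 8*x*y - 30, LT = x**2.

S(f_1,f_2): lcm = x**2. S = -21/11*x - 53/11*y + 191/11.
  leading term x: no divisor's leading term divides it; move -21/11*x to the remainder.
  leading term y: no divisor's leading term divides it; move -53/11*y to the remainder.
  leading term 1: no divisor's leading term divides it; move 191/11 to the remainder.
  remainder -21/11*x - 53/11*y + 191/11 ≠ 0; add h_4 = -21/11*x - 53/11*y + 191/11 to the basis.

S(f_1,f_3): lcm = x**2. S = -4*x*y - 2*x - 4*y - 2.
  leading term x*y: subtract (44/21*y)·h_4 from -4*x*y - 2*x - 4*y - 2 → -2*x + 212/21*y**2 - 848/21*y - 2
  leading term x: subtract (22/21)·h_4 from -2*x + 212/21*y**2 - 848/21*y - 2 → 212/21*y**2 - 106/3*y - 424/21
  leading term y**2: no divisor's leading term divides it; move 212/21*y**2 to the remainder.
  leading term y: no divisor's leading term divides it; move -106/3*y to the remainder.
  leading term 1: no divisor's leading term divides it; move -424/21 to the remainder.
  remainder 212/21*y**2 - 106/3*y - 424/21 ≠ 0; add h_5 = 212/21*y**2 - 106/3*y - 424/21 to the basis.

S(f_2,f_3): lcm = x**2. S = -4*x*y - 1/11*x + 9/11*y - 213/11.
  leading term x*y: subtract (44/21*y)·h_4 from -4*x*y - 1/11*x + 9/11*y - 213/11 → -1/11*x + 212/21*y**2 - 8215/231*y - 213/11
  leading term x: subtract (1/21)·h_4 from -1/11*x + 212/21*y**2 - 8215/231*y - 213/11 → 212/21*y**2 - 106/3*y - 424/21
  leading term y**2: subtract (1)·h_5 from 212/21*y**2 - 106/3*y - 424/21 → 0
  remainder 0.

S(f_1,h_4): lcm = x**2. S = -53/21*x*y + 149/21*x - 4*y + 13.
  leading term x*y: subtract (583/441*y)·h_4 from -53/21*x*y + 149/21*x - 4*y + 13 → 149/21*x + 2809/441*y**2 - 11887/441*y + 13
  leading term x: subtract (-1639/441)·h_4 from 149/21*x + 2809/441*y**2 - 11887/441*y + 13 → 2809/441*y**2 - 19784/441*y + 34192/441
  leading term y**2: subtract (53/84)·h_5 from 2809/441*y**2 - 19784/441*y + 34192/441 → -6635/294*y + 13270/147
  leading term y: no divisor's leading term divides it; move -6635/294*y to the remainder.
  leading term 1: no divisor's leading term divides it; move 13270/147 to the remainder.
  remainder -6635/294*y + 13270/147 ≠ 0; add h_6 = -6635/294*y + 13270/147 to the basis.

S(f_2,h_4): lcm = x**2. S = -53/21*x*y + 2080/231*x + 9/11*y - 48/11.
  leading term x*y: subtract (583/441*y)·h_4 from -53/21*x*y + 2080/231*x + 9/11*y - 48/11 → 2080/231*x + 2809/441*y**2 - 107384/4851*y - 48/11
  leading term x: subtract (-2080/441)·h_4 from 2080/231*x + 2809/441*y**2 - 107384/4851*y - 48/11 → 2809/441*y**2 - 19784/441*y + 34192/441
  leading term y**2: subtract (53/84)·h_5 from 2809/441*y**2 - 19784/441*y + 34192/441 → -6635/294*y + 13270/147
  leading term y: subtract (1)·h_6 from -6635/294*y + 13270/147 → 0
  remainder 0.

S(f_3,h_4): lcm = x**2. S = 31/21*x*y + 191/21*x + 15.
  leading term x*y: subtract (-341/441*y)·h_4 from 31/21*x*y + 191/21*x + 15 → 191/21*x - 1643/441*y**2 + 5921/441*y + 15
  leading term x: subtract (-2101/441)·h_4 from 191/21*x - 1643/441*y**2 + 5921/441*y + 15 → -1643/441*y**2 - 4202/441*y + 43096/441
  leading term y**2: subtract (-31/84)·h_5 from -1643/441*y**2 - 4202/441*y + 43096/441 → -6635/294*y + 13270/147
  leading term y: subtract (1)·h_6 from -6635/294*y + 13270/147 → 0
  remainder 0.

S(f_1,h_5): leading monomials are coprime, so the S-polynomial reduces to 0 (Buchberger's first criterion).
S(f_2,h_5): leading monomials are coprime, so the S-polynomial reduces to 0 (Buchberger's first criterion).
S(f_3,h_5): leading monomials are coprime, so the S-polynomial reduces to 0 (Buchberger's first criterion).
S(h_4,h_5): leading monomials are coprime, so the S-polynomial reduces to 0 (Buchberger's first criterion).
S(f_1,h_6): leading monomials are coprime, so the S-polynomial reduces to 0 (Buchberger's first criterion).
S(f_2,h_6): leading monomials are coprime, so the S-polynomial reduces to 0 (Buchberger's first criterion).
S(f_3,h_6): leading monomials are coprime, so the S-polynomial reduces to 0 (Buchberger's first criterion).
S(h_4,h_6): leading monomials are coprime, so the S-polynomial reduces to 0 (Buchberger's first criterion).
S(h_5,h_6): lcm = y**2. S = 1/2*y - 2.
  leading term y: subtract (-147/6635)·h_6 from 1/2*y - 2 → 0
  remainder 0.

Every S-polynomial of the final basis reduces to 0, so we have a Gröbner basis.
Inter-reduce: drop elements whose leading term is divisible by another's, tail-reduce, and make monic.
Reduced Gröbner basis: {x + 1, y - 4}.

Since the basis is lex-ordered, y - 4 is univariate in y. Its roots are {4}. Back-substituting each root into the other basis elements fixes the other coordinates.
  y = 4: the earlier basis element becomes x + 1 = 0, giving x = -1 — point (-1, 4).
Each listed point satisfies every original equation (direct substitution).

{(-1, 4)}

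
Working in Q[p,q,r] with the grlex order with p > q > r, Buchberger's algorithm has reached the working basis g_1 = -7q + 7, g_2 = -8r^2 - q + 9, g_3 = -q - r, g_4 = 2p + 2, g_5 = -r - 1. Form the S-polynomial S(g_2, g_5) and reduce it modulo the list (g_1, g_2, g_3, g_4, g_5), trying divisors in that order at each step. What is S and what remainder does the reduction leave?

lcm(LM(g_2), LM(g_5)) = r^2.
S = (lcm/LT(g_2))·g_2 − (lcm/LT(g_5))·g_5 = 1/8q - r - 9/8.
Reduce S modulo (g_1, g_2, g_3, g_4, g_5) in that order:
  leading term q: subtract (-1/56)·g_1 from 1/8q - r - 9/8 → -r - 1
  leading term r: subtract (1)·g_5 from -r - 1 → 0
The remainder is 0, so this S-polynomial contributes no new basis element.

S(g_2, g_5) = 1/8q - r - 9/8; remainder on division = 0.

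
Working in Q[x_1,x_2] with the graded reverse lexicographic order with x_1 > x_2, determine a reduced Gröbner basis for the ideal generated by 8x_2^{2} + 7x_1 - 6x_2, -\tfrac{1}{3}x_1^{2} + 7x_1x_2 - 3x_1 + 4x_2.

G = {x_1^{2} - 21x_1x_2 + 9x_1 - 12x_2, x_2^{2} + \tfrac{7}{8}x_1 - \tfrac{3}{4}x_2}

f_1 = 8x_2^{2} + 7x_1 - 6x_2, LT = x_2^{2}.
f_2 = -\tfrac{1}{3}x_1^{2} + 7x_1x_2 - 3x_1 + 4x_2, LT = x_1^{2}.

The S-polynomials (S(f_1,f_2)) all reduce to 0 modulo the current basis, so we have a Gröbner basis.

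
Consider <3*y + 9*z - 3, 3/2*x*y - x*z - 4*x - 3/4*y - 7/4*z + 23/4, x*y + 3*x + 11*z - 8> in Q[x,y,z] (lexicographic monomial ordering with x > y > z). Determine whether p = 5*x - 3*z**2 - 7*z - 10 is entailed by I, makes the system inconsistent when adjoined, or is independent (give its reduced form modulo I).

5*x - 3*z**2 - 7*z - 10 is independent of I; its normal form modulo I is -37/2*z.

First compute the reduced Gröbner basis of I by Buchberger's algorithm.
f_1 = 3*y + 9*z - 3, LT = y.
f_2 = 3/2*x*y - x*z - 4*x - 3/4*y - 7/4*z + 23/4, LT = x*y.
f_3 = x*y + 3*x + 11*z - 8, LT = x*y.

S(f_1,f_2): lcm = x*y. S = 11/3*x*z + 5/3*x + 1/2*y + 7/6*z - 23/6.
  leading term x*z: no divisor's leading term divides it; move 11/3*x*z to the remainder.
  leading term x: no divisor's leading term divides it; move 5/3*x to the remainder.
  leading term y: subtract (1/6)·f_1 from 1/2*y + 7/6*z - 23/6 → -1/3*z - 10/3
  leading term z: no divisor's leading term divides it; move -1/3*z to the remainder.
  leading term 1: no divisor's leading term divides it; move -10/3 to the remainder.
  remainder 11/3*x*z + 5/3*x - 1/3*z - 10/3 ≠ 0; add h_4 = 11/3*x*z + 5/3*x - 1/3*z - 10/3 to the basis.

S(f_1,f_3): lcm = x*y. S = 3*x*z - 4*x - 11*z + 8.
  leading term x*z: subtract (9/11)·h_4 from 3*x*z - 4*x - 11*z + 8 → -59/11*x - 118/11*z + 118/11
  leading term x: no divisor's leading term divides it; move -59/11*x to the remainder.
  leading term z: no divisor's leading term divides it; move -118/11*z to the remainder.
  leading term 1: no divisor's leading term divides it; move 118/11 to the remainder.
  remainder -59/11*x - 118/11*z + 118/11 ≠ 0; add h_5 = -59/11*x - 118/11*z + 118/11 to the basis.

S(f_3,h_4): lcm = x*y*z. S = -5/11*x*y + 3*x*z + 1/11*y*z + 10/11*y + 11*z**2 - 8*z.
  leading term x*y: subtract (-5/33*x)·f_1 from -5/11*x*y + 3*x*z + 1/11*y*z + 10/11*y + 11*z**2 - 8*z → 48/11*x*z - 5/11*x + 1/11*y*z + 10/11*y + 11*z**2 - 8*z
  leading term x*z: subtract (144/121)·h_4 from 48/11*x*z - 5/11*x + 1/11*y*z + 10/11*y + 11*z**2 - 8*z → -295/121*x + 1/11*y*z + 10/11*y + 11*z**2 - 920/121*z + 480/121
  leading term x: subtract (5/11)·h_5 from -295/121*x + 1/11*y*z + 10/11*y + 11*z**2 - 920/121*z + 480/121 → 1/11*y*z + 10/11*y + 11*z**2 - 30/11*z - 10/11
  leading term y*z: subtract (1/33*z)·f_1 from 1/11*y*z + 10/11*y + 11*z**2 - 30/11*z - 10/11 → 10/11*y + 118/11*z**2 - 29/11*z - 10/11
  leading term y: subtract (10/33)·f_1 from 10/11*y + 118/11*z**2 - 29/11*z - 10/11 → 118/11*z**2 - 59/11*z
  leading term z**2: no divisor's leading term divides it; move 118/11*z**2 to the remainder.
  leading term z: no divisor's leading term divides it; move -59/11*z to the remainder.
  remainder 118/11*z**2 - 59/11*z ≠ 0; add h_6 = 118/11*z**2 - 59/11*z to the basis.

The other S-polynomials (S(f_2,f_3), S(f_1,h_4), S(f_2,h_4), S(f_1,h_5), S(f_2,h_5), S(f_3,h_5), S(h_4,h_5), S(f_1,h_6), S(f_2,h_6), S(f_3,h_6), S(h_4,h_6), S(h_5,h_6)) all reduce to 0 modulo the current basis, so we have a Gröbner basis.
Inter-reduce: drop elements whose leading term is divisible by another's, tail-reduce, and make monic.
Reduced Gröbner basis: {x + 2*z - 2, y + 3*z - 1, z**2 - 1/2*z}.
Label its elements g_1 = x + 2*z - 2, g_2 = y + 3*z - 1, g_3 = z**2 - 1/2*z.

Reduce p = 5*x - 3*z**2 - 7*z - 10 modulo G:
  leading term x: subtract (5)·g_1 from 5*x - 3*z**2 - 7*z - 10 → -3*z**2 - 17*z
  leading term z**2: subtract (-3)·g_3 from -3*z**2 - 17*z → -37/2*z
  leading term z: no divisor's leading term divides it; move -37/2*z to the remainder.
  normal form = -37/2*z.
The normal form is nonzero, so p ∉ I. Since p minus its normal form lies in I, I + (p) = I + (r) where r = -37/2*z; decide whether this ideal is the whole ring.
Run Buchberger on G together with r (pairs among the g_i already reduce to 0 since G is a Gröbner basis):
g_1 = x + 2*z - 2, LT = x.
g_2 = y + 3*z - 1, LT = y.
g_3 = z**2 - 1/2*z, LT = z**2.
r = -37/2*z, LT = z.

The S-polynomials (S(g_1,g_2), S(g_1,g_3), S(g_1,r), S(g_2,g_3), S(g_2,r), S(g_3,r)) all reduce to 0 modulo the current basis, so we have a Gröbner basis.
Inter-reduce: drop elements whose leading term is divisible by another's, tail-reduce, and make monic.
Reduced Gröbner basis: {x - 2, y - 1, z}.
The reduced Gröbner basis of I + (p) is {x - 2, y - 1, z} ≠ {1}, a proper ideal, so the enlarged system stays consistent: p is independent of I, with normal form -37/2*z.

The remainder on division by a Gröbner basis is unique — it is the normal form.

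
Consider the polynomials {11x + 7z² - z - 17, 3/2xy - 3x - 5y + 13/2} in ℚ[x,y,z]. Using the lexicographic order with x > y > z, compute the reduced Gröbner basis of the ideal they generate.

This is the nonlinear analogue of row-reducing a linear system.

f_1 = 11x + 7z² - z - 17, LT = x.
f_2 = 3/2xy - 3x - 5y + 13/2, LT = xy.

S(f_1,f_2): lcm = xy. S = 2x + 7/11yz² - 1/11yz + 59/33y - 13/3.
  reduce S modulo (f_1, f_2):
  remainder 7/11yz² - 1/11yz + 59/33y - 14/11z² + 2/11z - 41/33 ≠ 0; add g_3 = 7/11yz² - 1/11yz + 59/33y - 14/11z² + 2/11z - 41/33 to the basis.

The other S-polynomials (S(f_1,g_3), S(f_2,g_3)) all reduce to 0 modulo the current basis, so we have a Gröbner basis.
Inter-reduce: drop elements whose leading term is divisible by another's, tail-reduce, and make monic.

G = {x + 7/11z² - 1/11z - 17/11, yz² - 1/7yz + 59/21y - 2z² + 2/7z - 41/21}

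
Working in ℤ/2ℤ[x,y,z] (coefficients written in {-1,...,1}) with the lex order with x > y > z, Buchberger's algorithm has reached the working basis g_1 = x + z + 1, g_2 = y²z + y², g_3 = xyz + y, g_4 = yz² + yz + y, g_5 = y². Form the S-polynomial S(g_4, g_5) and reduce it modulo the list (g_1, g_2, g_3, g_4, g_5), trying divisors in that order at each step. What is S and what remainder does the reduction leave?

lcm(LM(g_4), LM(g_5)) = y²z².
S = (lcm/LT(g_4))·g_4 − (lcm/LT(g_5))·g_5 = y²z + y².
Reduce S modulo (g_1, g_2, g_3, g_4, g_5) in that order:
  leading term y²z: subtract (1)·g_2 from y²z + y² → 0
The remainder is 0, so this S-polynomial contributes no new basis element.

S(g_4, g_5) = y²z + y²; remainder on division = 0.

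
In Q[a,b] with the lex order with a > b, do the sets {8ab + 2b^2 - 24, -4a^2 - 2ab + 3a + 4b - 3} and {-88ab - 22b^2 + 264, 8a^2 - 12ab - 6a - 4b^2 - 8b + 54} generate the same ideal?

Two ideals are equal iff their reduced Gröbner bases coincide (the reduced basis is unique for a fixed ordering).
Buchberger on the first generating set:
f_1 = 8ab + 2b^2 - 24, LT = ab.
f_2 = -4a^2 - 2ab + 3a + 4b - 3, LT = a^2.

S(f_1,f_2): lcm = a^2b. S = -1/4ab^2 + 3/4ab - 3a + b^2 - 3/4b.
  leading term ab^2: subtract (-1/32b)·f_1 from -1/4ab^2 + 3/4ab - 3a + b^2 - 3/4b → 3/4ab - 3a + 1/16b^3 + b^2 - 3/2b
  leading term ab: subtract (3/32)·f_1 from 3/4ab - 3a + 1/16b^3 + b^2 - 3/2b → -3a + 1/16b^3 + 13/16b^2 - 3/2b + 9/4
  leading term a: no divisor's leading term divides it; move -3a to the remainder.
  leading term b^3: no divisor's leading term divides it; move 1/16b^3 to the remainder.
  leading term b^2: no divisor's leading term divides it; move 13/16b^2 to the remainder.
  leading term b: no divisor's leading term divides it; move -3/2b to the remainder.
  leading term 1: no divisor's leading term divides it; move 9/4 to the remainder.
  remainder -3a + 1/16b^3 + 13/16b^2 - 3/2b + 9/4 ≠ 0; add g_3 = -3a + 1/16b^3 + 13/16b^2 - 3/2b + 9/4 to the basis.

S(f_1,g_3): lcm = ab. S = 1/48b^4 + 13/48b^3 - 1/4b^2 + 3/4b - 3.
  leading term b^4: no divisor's leading term divides it; move 1/48b^4 to the remainder.
  leading term b^3: no divisor's leading term divides it; move 13/48b^3 to the remainder.
  leading term b^2: no divisor's leading term divides it; move -1/4b^2 to the remainder.
  leading term b: no divisor's leading term divides it; move 3/4b to the remainder.
  leading term 1: no divisor's leading term divides it; move -3 to the remainder.
  remainder 1/48b^4 + 13/48b^3 - 1/4b^2 + 3/4b - 3 ≠ 0; add g_4 = 1/48b^4 + 13/48b^3 - 1/4b^2 + 3/4b - 3 to the basis.

S(f_2,g_3): lcm = a^2. S = 1/48ab^3 + 13/48ab^2 - b + 3/4.
  leading term ab^3: subtract (1/384b^2)·f_1 from 1/48ab^3 + 13/48ab^2 - b + 3/4 → 13/48ab^2 - 1/192b^4 + 1/16b^2 - b + 3/4
  leading term ab^2: subtract (13/384b)·f_1 from 13/48ab^2 - 1/192b^4 + 1/16b^2 - b + 3/4 → -1/192b^4 - 13/192b^3 + 1/16b^2 - 3/16b + 3/4
  leading term b^4: subtract (-1/4)·g_4 from -1/192b^4 - 13/192b^3 + 1/16b^2 - 3/16b + 3/4 → 0
  remainder 0.

S(f_1,g_4): lcm = ab^4. S = -13ab^3 + 12ab^2 - 36ab + 144a + 1/4b^5 - 3b^3.
  leading term ab^3: subtract (-13/8b^2)·f_1 from -13ab^3 + 12ab^2 - 36ab + 144a + 1/4b^5 - 3b^3 → 12ab^2 - 36ab + 144a + 1/4b^5 + 13/4b^4 - 3b^3 - 39b^2
  leading term ab^2: subtract (3/2b)·f_1 from 12ab^2 - 36ab + 144a + 1/4b^5 + 13/4b^4 - 3b^3 - 39b^2 → -36ab + 144a + 1/4b^5 + 13/4b^4 - 6b^3 - 39b^2 + 36b
  leading term ab: subtract (-9/2)·f_1 from -36ab + 144a + 1/4b^5 + 13/4b^4 - 6b^3 - 39b^2 + 36b → 144a + 1/4b^5 + 13/4b^4 - 6b^3 - 30b^2 + 36b - 108
  leading term a: subtract (-48)·g_3 from 144a + 1/4b^5 + 13/4b^4 - 6b^3 - 30b^2 + 36b - 108 → 1/4b^5 + 13/4b^4 - 3b^3 + 9b^2 - 36b
  leading term b^5: subtract (12b)·g_4 from 1/4b^5 + 13/4b^4 - 3b^3 + 9b^2 - 36b → 0
  remainder 0.

S(f_2,g_4): leading monomials are coprime, so the S-polynomial reduces to 0 (Buchberger's first criterion).
S(g_3,g_4): leading monomials are coprime, so the S-polynomial reduces to 0 (Buchberger's first criterion).
Every S-polynomial of the final basis reduces to 0, so we have a Gröbner basis.
Inter-reduce: drop elements whose leading term is divisible by another's, tail-reduce, and make monic.
Reduced Gröbner basis: {a - 1/48b^3 - 13/48b^2 + 1/2b - 3/4, b^4 + 13b^3 - 12b^2 + 36b - 144}.

Buchberger on the second generating set:
h_1 = -88ab - 22b^2 + 264, LT = ab.
h_2 = 8a^2 - 12ab - 6a - 4b^2 - 8b + 54, LT = a^2.

S(h_1,h_2): lcm = a^2b. S = 7/4ab^2 + 3/4ab - 3a + 1/2b^3 + b^2 - 27/4b.
  leading term ab^2: subtract (-7/352b)·h_1 from 7/4ab^2 + 3/4ab - 3a + 1/2b^3 + b^2 - 27/4b → 3/4ab - 3a + 1/16b^3 + b^2 - 3/2b
  leading term ab: subtract (-3/352)·h_1 from 3/4ab - 3a + 1/16b^3 + b^2 - 3/2b → -3a + 1/16b^3 + 13/16b^2 - 3/2b + 9/4
  leading term a: no divisor's leading term divides it; move -3a to the remainder.
  leading term b^3: no divisor's leading term divides it; move 1/16b^3 to the remainder.
  leading term b^2: no divisor's leading term divides it; move 13/16b^2 to the remainder.
  leading term b: no divisor's leading term divides it; move -3/2b to the remainder.
  leading term 1: no divisor's leading term divides it; move 9/4 to the remainder.
  remainder -3a + 1/16b^3 + 13/16b^2 - 3/2b + 9/4 ≠ 0; add k_3 = -3a + 1/16b^3 + 13/16b^2 - 3/2b + 9/4 to the basis.

S(h_1,k_3): lcm = ab. S = 1/48b^4 + 13/48b^3 - 1/4b^2 + 3/4b - 3.
  leading term b^4: no divisor's leading term divides it; move 1/48b^4 to the remainder.
  leading term b^3: no divisor's leading term divides it; move 13/48b^3 to the remainder.
  leading term b^2: no divisor's leading term divides it; move -1/4b^2 to the remainder.
  leading term b: no divisor's leading term divides it; move 3/4b to the remainder.
  leading term 1: no divisor's leading term divides it; move -3 to the remainder.
  remainder 1/48b^4 + 13/48b^3 - 1/4b^2 + 3/4b - 3 ≠ 0; add k_4 = 1/48b^4 + 13/48b^3 - 1/4b^2 + 3/4b - 3 to the basis.

S(h_2,k_3): lcm = a^2. S = 1/48ab^3 + 13/48ab^2 - 2ab - 1/2b^2 - b + 27/4.
  leading term ab^3: subtract (-1/4224b^2)·h_1 from 1/48ab^3 + 13/48ab^2 - 2ab - 1/2b^2 - b + 27/4 → 13/48ab^2 - 2ab - 1/192b^4 - 7/16b^2 - b + 27/4
  leading term ab^2: subtract (-13/4224b)·h_1 from 13/48ab^2 - 2ab - 1/192b^4 - 7/16b^2 - b + 27/4 → -2ab - 1/192b^4 - 13/192b^3 - 7/16b^2 - 3/16b + 27/4
  leading term ab: subtract (1/44)·h_1 from -2ab - 1/192b^4 - 13/192b^3 - 7/16b^2 - 3/16b + 27/4 → -1/192b^4 - 13/192b^3 + 1/16b^2 - 3/16b + 3/4
  leading term b^4: subtract (-1/4)·k_4 from -1/192b^4 - 13/192b^3 + 1/16b^2 - 3/16b + 3/4 → 0
  remainder 0.

S(h_1,k_4): lcm = ab^4. S = -13ab^3 + 12ab^2 - 36ab + 144a + 1/4b^5 - 3b^3.
  leading term ab^3: subtract (13/88b^2)·h_1 from -13ab^3 + 12ab^2 - 36ab + 144a + 1/4b^5 - 3b^3 → 12ab^2 - 36ab + 144a + 1/4b^5 + 13/4b^4 - 3b^3 - 39b^2
  leading term ab^2: subtract (-3/22b)·h_1 from 12ab^2 - 36ab + 144a + 1/4b^5 + 13/4b^4 - 3b^3 - 39b^2 → -36ab + 144a + 1/4b^5 + 13/4b^4 - 6b^3 - 39b^2 + 36b
  leading term ab: subtract (9/22)·h_1 from -36ab + 144a + 1/4b^5 + 13/4b^4 - 6b^3 - 39b^2 + 36b → 144a + 1/4b^5 + 13/4b^4 - 6b^3 - 30b^2 + 36b - 108
  leading term a: subtract (-48)·k_3 from 144a + 1/4b^5 + 13/4b^4 - 6b^3 - 30b^2 + 36b - 108 → 1/4b^5 + 13/4b^4 - 3b^3 + 9b^2 - 36b
  leading term b^5: subtract (12b)·k_4 from 1/4b^5 + 13/4b^4 - 3b^3 + 9b^2 - 36b → 0
  remainder 0.

S(h_2,k_4): leading monomials are coprime, so the S-polynomial reduces to 0 (Buchberger's first criterion).
S(k_3,k_4): leading monomials are coprime, so the S-polynomial reduces to 0 (Buchberger's first criterion).
Every S-polynomial of the final basis reduces to 0, so we have a Gröbner basis.
Inter-reduce: drop elements whose leading term is divisible by another's, tail-reduce, and make monic.
Reduced Gröbner basis: {a - 1/48b^3 - 13/48b^2 + 1/2b - 3/4, b^4 + 13b^3 - 12b^2 + 36b - 144}.

These coincide, so the ideals are equal.

Yes, the ideals are equal.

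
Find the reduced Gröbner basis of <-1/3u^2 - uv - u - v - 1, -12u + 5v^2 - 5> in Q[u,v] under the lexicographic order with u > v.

f_1 = -1/3u^2 - uv - u - v - 1, LT = u^2.
f_2 = -12u + 5v^2 - 5, LT = u.

S(f_1,f_2): lcm = u^2. S = 5/12uv^2 + 3uv + 31/12u + 3v + 3.
  leading term uv^2: subtract (-5/144v^2)·f_2 from 5/12uv^2 + 3uv + 31/12u + 3v + 3 → 3uv + 31/12u + 25/144v^4 - 25/144v^2 + 3v + 3
  leading term uv: subtract (-1/4v)·f_2 from 3uv + 31/12u + 25/144v^4 - 25/144v^2 + 3v + 3 → 31/12u + 25/144v^4 + 5/4v^3 - 25/144v^2 + 7/4v + 3
  leading term u: subtract (-31/144)·f_2 from 31/12u + 25/144v^4 + 5/4v^3 - 25/144v^2 + 7/4v + 3 → 25/144v^4 + 5/4v^3 + 65/72v^2 + 7/4v + 277/144
  leading term v^4: no divisor's leading term divides it; move 25/144v^4 to the remainder.
  leading term v^3: no divisor's leading term divides it; move 5/4v^3 to the remainder.
  leading term v^2: no divisor's leading term divides it; move 65/72v^2 to the remainder.
  leading term v: no divisor's leading term divides it; move 7/4v to the remainder.
  leading term 1: no divisor's leading term divides it; move 277/144 to the remainder.
  remainder 25/144v^4 + 5/4v^3 + 65/72v^2 + 7/4v + 277/144 ≠ 0; add g_3 = 25/144v^4 + 5/4v^3 + 65/72v^2 + 7/4v + 277/144 to the basis.

The other S-polynomials (S(f_1,g_3), S(f_2,g_3)) all reduce to 0 modulo the current basis, so we have a Gröbner basis.
Inter-reduce: drop elements whose leading term is divisible by another's, tail-reduce, and make monic.

G = {u - 5/12v^2 + 5/12, v^4 + 36/5v^3 + 26/5v^2 + 252/25v + 277/25}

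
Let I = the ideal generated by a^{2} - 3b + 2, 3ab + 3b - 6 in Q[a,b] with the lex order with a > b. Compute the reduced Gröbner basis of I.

G = {a - \tfrac{3}{2}b^{2} + \tfrac{3}{2}b - 1, b^{3} - b^{2} + \tfrac{4}{3}b - \tfrac{4}{3}}

The reduced Gröbner basis is the canonical form of the ideal for this ordering.

f_1 = a^{2} - 3b + 2, LT = a^{2}.
f_2 = 3ab + 3b - 6, LT = ab.

S(f_1,f_2): lcm = a^{2}b. S = -ab + 2a - 3b^{2} + 2b.
  leading term ab: subtract (-\tfrac{1}{3})·f_2 from -ab + 2a - 3b^{2} + 2b → 2a - 3b^{2} + 3b - 2
  leading term a: no divisor's leading term divides it; move 2a to the remainder.
  leading term b^{2}: no divisor's leading term divides it; move -3b^{2} to the remainder.
  leading term b: no divisor's leading term divides it; move 3b to the remainder.
  leading term 1: no divisor's leading term divides it; move -2 to the remainder.
  remainder 2a - 3b^{2} + 3b - 2 ≠ 0; add g_3 = 2a - 3b^{2} + 3b - 2 to the basis.

S(f_2,g_3): lcm = ab. S = \tfrac{3}{2}b^{3} - \tfrac{3}{2}b^{2} + 2b - 2.
  leading term b^{3}: no divisor's leading term divides it; move \tfrac{3}{2}b^{3} to the remainder.
  leading term b^{2}: no divisor's leading term divides it; move -\tfrac{3}{2}b^{2} to the remainder.
  leading term b: no divisor's leading term divides it; move 2b to the remainder.
  leading term 1: no divisor's leading term divides it; move -2 to the remainder.
  remainder \tfrac{3}{2}b^{3} - \tfrac{3}{2}b^{2} + 2b - 2 ≠ 0; add g_4 = \tfrac{3}{2}b^{3} - \tfrac{3}{2}b^{2} + 2b - 2 to the basis.

The other S-polynomials (S(f_1,g_3), S(f_1,g_4), S(f_2,g_4), S(g_3,g_4)) all reduce to 0 modulo the current basis, so we have a Gröbner basis.
Inter-reduce: drop elements whose leading term is divisible by another's, tail-reduce, and make monic.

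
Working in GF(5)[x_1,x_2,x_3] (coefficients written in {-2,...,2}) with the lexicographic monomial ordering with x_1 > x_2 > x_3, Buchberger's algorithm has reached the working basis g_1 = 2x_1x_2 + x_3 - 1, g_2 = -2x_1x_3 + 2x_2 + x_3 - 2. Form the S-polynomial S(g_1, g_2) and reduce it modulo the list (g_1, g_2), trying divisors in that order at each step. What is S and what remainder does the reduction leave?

lcm(LM(g_1), LM(g_2)) = x_1x_2x_3.
S = (lcm/LT(g_1))·g_1 − (lcm/LT(g_2))·g_2 = x_2^2 - 2x_2x_3 - x_2 - 2x_3^2 + 2x_3.
Reduce S modulo (g_1, g_2) in that order:
  leading term x_2^2: no divisor's leading term divides it; move x_2^2 to the remainder.
  leading term x_2x_3: no divisor's leading term divides it; move -2x_2x_3 to the remainder.
  leading term x_2: no divisor's leading term divides it; move -x_2 to the remainder.
  leading term x_3^2: no divisor's leading term divides it; move -2x_3^2 to the remainder.
  leading term x_3: no divisor's leading term divides it; move 2x_3 to the remainder.
The remainder x_2^2 - 2x_2x_3 - x_2 - 2x_3^2 + 2x_3 is nonzero, so it would be added as the next basis element.

S(g_1, g_2) = x_2^2 - 2x_2x_3 - x_2 - 2x_3^2 + 2x_3; remainder on division = x_2^2 - 2x_2x_3 - x_2 - 2x_3^2 + 2x_3.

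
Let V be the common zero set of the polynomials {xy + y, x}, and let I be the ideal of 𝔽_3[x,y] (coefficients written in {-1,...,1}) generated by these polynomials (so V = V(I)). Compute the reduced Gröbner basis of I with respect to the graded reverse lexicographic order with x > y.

G = {x, y}

f_1 = xy + y, LT = xy.
f_2 = x, LT = x.

S(f_1,f_2): lcm = xy. S = y.
  leading term y: no divisor's leading term divides it; move y to the remainder.
  remainder y ≠ 0; add g_3 = y to the basis.

The other S-polynomials (S(f_1,g_3), S(f_2,g_3)) all reduce to 0 modulo the current basis, so we have a Gröbner basis.
Inter-reduce: drop elements whose leading term is divisible by another's, tail-reduce, and make monic.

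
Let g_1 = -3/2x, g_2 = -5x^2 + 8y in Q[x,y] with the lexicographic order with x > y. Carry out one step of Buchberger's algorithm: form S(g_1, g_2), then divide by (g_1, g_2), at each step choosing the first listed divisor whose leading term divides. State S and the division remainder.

S(g_1, g_2) = 8/5y; remainder on division = 8/5y.

lcm(LM(g_1), LM(g_2)) = x^2.
S = (lcm/LT(g_1))·g_1 − (lcm/LT(g_2))·g_2 = 8/5y.
Reduce S modulo (g_1, g_2) in that order:
  leading term y: no divisor's leading term divides it; move 8/5y to the remainder.
The remainder 8/5y is nonzero, so it would be added as the next basis element.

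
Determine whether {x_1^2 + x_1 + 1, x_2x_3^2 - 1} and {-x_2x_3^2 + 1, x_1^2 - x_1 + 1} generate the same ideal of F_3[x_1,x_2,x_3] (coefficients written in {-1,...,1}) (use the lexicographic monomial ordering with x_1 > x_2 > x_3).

No, the ideals differ.

Since reduced Gröbner bases are canonical representatives of ideals under a given ordering, it suffices to compute and compare them.
Buchberger on the first generating set:
f_1 = x_1^2 + x_1 + 1, LT = x_1^2.
f_2 = x_2x_3^2 - 1, LT = x_2x_3^2.

The S-polynomials (S(f_1,f_2)) all reduce to 0 modulo the current basis, so we have a Gröbner basis.
Inter-reduce: drop elements whose leading term is divisible by another's, tail-reduce, and make monic.
Reduced Gröbner basis: {x_1^2 + x_1 + 1, x_2x_3^2 - 1}.

Buchberger on the second generating set:
h_1 = -x_2x_3^2 + 1, LT = x_2x_3^2.
h_2 = x_1^2 - x_1 + 1, LT = x_1^2.

The S-polynomials (S(h_1,h_2)) all reduce to 0 modulo the current basis, so we have a Gröbner basis.
Inter-reduce: drop elements whose leading term is divisible by another's, tail-reduce, and make monic.
Reduced Gröbner basis: {x_1^2 - x_1 + 1, x_2x_3^2 - 1}.

Since the reduced bases disagree, the two ideals are not the same.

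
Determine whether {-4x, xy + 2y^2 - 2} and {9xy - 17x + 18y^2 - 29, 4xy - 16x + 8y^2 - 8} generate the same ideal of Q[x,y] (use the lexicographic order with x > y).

Equality of ideals is decidable: compute both reduced Gröbner bases (unique for the ordering) and check whether they agree.
Buchberger on the first generating set:
f_1 = -4x, LT = x.
f_2 = xy + 2y^2 - 2, LT = xy.

S(f_1,f_2): lcm = xy. S = -2y^2 + 2.
  leading term y^2: no divisor's leading term divides it; move -2y^2 to the remainder.
  leading term 1: no divisor's leading term divides it; move 2 to the remainder.
  remainder -2y^2 + 2 ≠ 0; add g_3 = -2y^2 + 2 to the basis.

S(f_1,g_3): leading monomials are coprime, so the S-polynomial reduces to 0 (Buchberger's first criterion).
S(f_2,g_3): lcm = xy^2. S = x + 2y^3 - 2y.
  leading term x: subtract (-1/4)·f_1 from x + 2y^3 - 2y → 2y^3 - 2y
  leading term y^3: subtract (-y)·g_3 from 2y^3 - 2y → 0
  remainder 0.

Every S-polynomial of the final basis reduces to 0, so we have a Gröbner basis.
Inter-reduce: drop elements whose leading term is divisible by another's, tail-reduce, and make monic.
Reduced Gröbner basis: {x, y^2 - 1}.

Buchberger on the second generating set:
h_1 = 9xy - 17x + 18y^2 - 29, LT = xy.
h_2 = 4xy - 16x + 8y^2 - 8, LT = xy.

S(h_1,h_2): lcm = xy. S = 19/9x - 11/9.
  leading term x: no divisor's leading term divides it; move 19/9x to the remainder.
  leading term 1: no divisor's leading term divides it; move -11/9 to the remainder.
  remainder 19/9x - 11/9 ≠ 0; add k_3 = 19/9x - 11/9 to the basis.

S(h_1,k_3): lcm = xy. S = -17/9x + 2y^2 + 11/19y - 29/9.
  leading term x: subtract (-17/19)·k_3 from -17/9x + 2y^2 + 11/19y - 29/9 → 2y^2 + 11/19y - 82/19
  leading term y^2: no divisor's leading term divides it; move 2y^2 to the remainder.
  leading term y: no divisor's leading term divides it; move 11/19y to the remainder.
  leading term 1: no divisor's leading term divides it; move -82/19 to the remainder.
  remainder 2y^2 + 11/19y - 82/19 ≠ 0; add k_4 = 2y^2 + 11/19y - 82/19 to the basis.

S(h_2,k_3): lcm = xy. S = -4x + 2y^2 + 11/19y - 2.
  leading term x: subtract (-36/19)·k_3 from -4x + 2y^2 + 11/19y - 2 → 2y^2 + 11/19y - 82/19
  leading term y^2: subtract (1)·k_4 from 2y^2 + 11/19y - 82/19 → 0
  remainder 0.

S(h_1,k_4): lcm = xy^2. S = -745/342xy + 41/19x + 2y^3 - 29/9y.
  leading term xy: subtract (-745/3078)·h_1 from -745/342xy + 41/19x + 2y^3 - 29/9y → -317/162x + 2y^3 + 745/171y^2 - 29/9y - 21605/3078
  leading term x: subtract (-317/342)·k_3 from -317/162x + 2y^3 + 745/171y^2 - 29/9y - 21605/3078 → 2y^3 + 745/171y^2 - 29/9y - 1394/171
  leading term y^3: subtract (y)·k_4 from 2y^3 + 745/171y^2 - 29/9y - 1394/171 → 34/9y^2 + 187/171y - 1394/171
  leading term y^2: subtract (17/9)·k_4 from 34/9y^2 + 187/171y - 1394/171 → 0
  remainder 0.

S(h_2,k_4): lcm = xy^2. S = -163/38xy + 41/19x + 2y^3 - 2y.
  leading term xy: subtract (-163/342)·h_1 from -163/38xy + 41/19x + 2y^3 - 2y → -107/18x + 2y^3 + 163/19y^2 - 2y - 4727/342
  leading term x: subtract (-107/38)·k_3 from -107/18x + 2y^3 + 163/19y^2 - 2y - 4727/342 → 2y^3 + 163/19y^2 - 2y - 328/19
  leading term y^3: subtract (y)·k_4 from 2y^3 + 163/19y^2 - 2y - 328/19 → 8y^2 + 44/19y - 328/19
  leading term y^2: subtract (4)·k_4 from 8y^2 + 44/19y - 328/19 → 0
  remainder 0.

S(k_3,k_4): leading monomials are coprime, so the S-polynomial reduces to 0 (Buchberger's first criterion).
Every S-polynomial of the final basis reduces to 0, so we have a Gröbner basis.
Inter-reduce: drop elements whose leading term is divisible by another's, tail-reduce, and make monic.
Reduced Gröbner basis: {x - 11/19, y^2 + 11/38y - 41/19}.

These differ, so the ideals are not equal.

No, the ideals differ.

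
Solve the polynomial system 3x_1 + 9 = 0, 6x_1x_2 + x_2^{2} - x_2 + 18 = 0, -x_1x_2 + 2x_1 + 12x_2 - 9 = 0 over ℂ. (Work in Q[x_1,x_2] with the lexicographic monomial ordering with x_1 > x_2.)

{(-3, 1)}

Compute a lex Gröbner basis by Buchberger's algorithm.
f_1 = 3x_1 + 9, LT = x_1.
f_2 = 6x_1x_2 + x_2^{2} - x_2 + 18, LT = x_1x_2.
f_3 = -x_1x_2 + 2x_1 + 12x_2 - 9, LT = x_1x_2.

S(f_1,f_2): lcm = x_1x_2. S = -\tfrac{1}{6}x_2^{2} + \tfrac{19}{6}x_2 - 3.
  leading term x_2^{2}: no divisor's leading term divides it; move -\tfrac{1}{6}x_2^{2} to the remainder.
  leading term x_2: no divisor's leading term divides it; move \tfrac{19}{6}x_2 to the remainder.
  leading term 1: no divisor's leading term divides it; move -3 to the remainder.
  remainder -\tfrac{1}{6}x_2^{2} + \tfrac{19}{6}x_2 - 3 ≠ 0; add h_4 = -\tfrac{1}{6}x_2^{2} + \tfrac{19}{6}x_2 - 3 to the basis.

S(f_1,f_3): lcm = x_1x_2. S = 2x_1 + 15x_2 - 9.
  leading term x_1: subtract (\tfrac{2}{3})·f_1 from 2x_1 + 15x_2 - 9 → 15x_2 - 15
  leading term x_2: no divisor's leading term divides it; move 15x_2 to the remainder.
  leading term 1: no divisor's leading term divides it; move -15 to the remainder.
  remainder 15x_2 - 15 ≠ 0; add h_5 = 15x_2 - 15 to the basis.

The other S-polynomials (S(f_2,f_3), S(f_1,h_4), S(f_2,h_4), S(f_3,h_4), S(f_1,h_5), S(f_2,h_5), S(f_3,h_5), S(h_4,h_5)) all reduce to 0 modulo the current basis, so we have a Gröbner basis.
Inter-reduce: drop elements whose leading term is divisible by another's, tail-reduce, and make monic.
Reduced Gröbner basis: {x_1 + 3, x_2 - 1}.

A lex Gröbner basis eliminates variables successively. Here x_2 - 1 depends only on x_2, with roots {1}; lifting each root through the earlier basis elements recovers the full solutions.
  x_2 = 1: the earlier basis element becomes x_1 + 3 = 0, giving x_1 = -3 — point (-3, 1).
This is the nonlinear analogue of row-reducing a linear system.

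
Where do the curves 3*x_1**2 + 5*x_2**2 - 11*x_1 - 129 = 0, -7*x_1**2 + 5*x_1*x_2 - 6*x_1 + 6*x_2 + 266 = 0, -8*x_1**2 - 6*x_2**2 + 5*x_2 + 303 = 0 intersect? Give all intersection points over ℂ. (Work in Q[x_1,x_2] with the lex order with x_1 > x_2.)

Compute a lex Gröbner basis by Buchberger's algorithm.
f_1 = 3*x_1**2 - 11*x_1 + 5*x_2**2 - 129, LT = x_1**2.
f_2 = -7*x_1**2 + 5*x_1*x_2 - 6*x_1 + 6*x_2 + 266, LT = x_1**2.
f_3 = -8*x_1**2 - 6*x_2**2 + 5*x_2 + 303, LT = x_1**2.

S(f_1,f_2): lcm = x_1**2. S = 5/7*x_1*x_2 - 95/21*x_1 + 5/3*x_2**2 + 6/7*x_2 - 5.
  leading term x_1*x_2: no divisor's leading term divides it; move 5/7*x_1*x_2 to the remainder.
  leading term x_1: no divisor's leading term divides it; move -95/21*x_1 to the remainder.
  leading term x_2**2: no divisor's leading term divides it; move 5/3*x_2**2 to the remainder.
  leading term x_2: no divisor's leading term divides it; move 6/7*x_2 to the remainder.
  leading term 1: no divisor's leading term divides it; move -5 to the remainder.
  remainder 5/7*x_1*x_2 - 95/21*x_1 + 5/3*x_2**2 + 6/7*x_2 - 5 ≠ 0; add h_4 = 5/7*x_1*x_2 - 95/21*x_1 + 5/3*x_2**2 + 6/7*x_2 - 5 to the basis.

S(f_1,f_3): lcm = x_1**2. S = -11/3*x_1 + 11/12*x_2**2 + 5/8*x_2 - 41/8.
  leading term x_1: no divisor's leading term divides it; move -11/3*x_1 to the remainder.
  leading term x_2**2: no divisor's leading term divides it; move 11/12*x_2**2 to the remainder.
  leading term x_2: no divisor's leading term divides it; move 5/8*x_2 to the remainder.
  leading term 1: no divisor's leading term divides it; move -41/8 to the remainder.
  remainder -11/3*x_1 + 11/12*x_2**2 + 5/8*x_2 - 41/8 ≠ 0; add h_5 = -11/3*x_1 + 11/12*x_2**2 + 5/8*x_2 - 41/8 to the basis.

S(f_1,h_4): lcm = x_1**2*x_2. S = 19/3*x_1**2 - 7/3*x_1*x_2**2 - 73/15*x_1*x_2 + 7*x_1 + 5/3*x_2**3 - 43*x_2.
  leading term x_1**2: subtract (19/9)·f_1 from 19/3*x_1**2 - 7/3*x_1*x_2**2 - 73/15*x_1*x_2 + 7*x_1 + 5/3*x_2**3 - 43*x_2 → -7/3*x_1*x_2**2 - 73/15*x_1*x_2 + 272/9*x_1 + 5/3*x_2**3 - 95/9*x_2**2 - 43*x_2 + 817/3
  leading term x_1*x_2**2: subtract (-49/15*x_2)·h_4 from -7/3*x_1*x_2**2 - 73/15*x_1*x_2 + 272/9*x_1 + 5/3*x_2**3 - 95/9*x_2**2 - 43*x_2 + 817/3 → -884/45*x_1*x_2 + 272/9*x_1 + 64/9*x_2**3 - 349/45*x_2**2 - 178/3*x_2 + 817/3
  leading term x_1*x_2: subtract (-6188/225)·h_4 from -884/45*x_1*x_2 + 272/9*x_1 + 64/9*x_2**3 - 349/45*x_2**2 - 178/3*x_2 + 817/3 → -12716/135*x_1 + 64/9*x_2**3 + 5141/135*x_2**2 - 894/25*x_2 + 6067/45
  leading term x_1: subtract (1156/45)·h_5 from -12716/135*x_1 + 64/9*x_2**3 + 5141/135*x_2**2 - 894/25*x_2 + 6067/45 → 64/9*x_2**3 + 218/15*x_2**2 - 23317/450*x_2 + 23983/90
  leading term x_2**3: no divisor's leading term divides it; move 64/9*x_2**3 to the remainder.
  leading term x_2**2: no divisor's leading term divides it; move 218/15*x_2**2 to the remainder.
  leading term x_2: no divisor's leading term divides it; move -23317/450*x_2 to the remainder.
  leading term 1: no divisor's leading term divides it; move 23983/90 to the remainder.
  remainder 64/9*x_2**3 + 218/15*x_2**2 - 23317/450*x_2 + 23983/90 ≠ 0; add h_6 = 64/9*x_2**3 + 218/15*x_2**2 - 23317/450*x_2 + 23983/90 to the basis.

S(f_3,h_4): lcm = x_1**2*x_2. S = 19/3*x_1**2 - 7/3*x_1*x_2**2 - 6/5*x_1*x_2 + 7*x_1 + 3/4*x_2**3 - 5/8*x_2**2 - 303/8*x_2.
  leading term x_1**2: subtract (19/9)·f_1 from 19/3*x_1**2 - 7/3*x_1*x_2**2 - 6/5*x_1*x_2 + 7*x_1 + 3/4*x_2**3 - 5/8*x_2**2 - 303/8*x_2 → -7/3*x_1*x_2**2 - 6/5*x_1*x_2 + 272/9*x_1 + 3/4*x_2**3 - 805/72*x_2**2 - 303/8*x_2 + 817/3
  leading term x_1*x_2**2: subtract (-49/15*x_2)·h_4 from -7/3*x_1*x_2**2 - 6/5*x_1*x_2 + 272/9*x_1 + 3/4*x_2**3 - 805/72*x_2**2 - 303/8*x_2 + 817/3 → -719/45*x_1*x_2 + 272/9*x_1 + 223/36*x_2**3 - 3017/360*x_2**2 - 1301/24*x_2 + 817/3
  leading term x_1*x_2: subtract (-5033/225)·h_4 from -719/45*x_1*x_2 + 272/9*x_1 + 223/36*x_2**3 - 3017/360*x_2**2 - 1301/24*x_2 + 817/3 → -9581/135*x_1 + 223/36*x_2**3 + 31213/1080*x_2**2 - 7007/200*x_2 + 7222/45
  leading term x_1: subtract (871/45)·h_5 from -9581/135*x_1 + 223/36*x_2**3 + 31213/1080*x_2**2 - 7007/200*x_2 + 7222/45 → 223/36*x_2**3 + 1339/120*x_2**2 - 42419/900*x_2 + 93487/360
  leading term x_2**3: subtract (223/256)·h_6 from 223/36*x_2**3 + 1339/120*x_2**2 - 42419/900*x_2 + 93487/360 → -961/640*x_2**2 - 25549/12800*x_2 + 70551/2560
  leading term x_2**2: no divisor's leading term divides it; move -961/640*x_2**2 to the remainder.
  leading term x_2: no divisor's leading term divides it; move -25549/12800*x_2 to the remainder.
  leading term 1: no divisor's leading term divides it; move 70551/2560 to the remainder.
  remainder -961/640*x_2**2 - 25549/12800*x_2 + 70551/2560 ≠ 0; add h_7 = -961/640*x_2**2 - 25549/12800*x_2 + 70551/2560 to the basis.

S(f_1,h_5): lcm = x_1**2. S = 1/4*x_1*x_2**2 + 15/88*x_1*x_2 - 1337/264*x_1 + 5/3*x_2**2 - 43.
  leading term x_1*x_2**2: subtract (7/20*x_2)·h_4 from 1/4*x_1*x_2**2 + 15/88*x_1*x_2 - 1337/264*x_1 + 5/3*x_2**2 - 43 → 463/264*x_1*x_2 - 1337/264*x_1 - 7/12*x_2**3 + 41/30*x_2**2 + 7/4*x_2 - 43
  leading term x_1*x_2: subtract (3241/1320)·h_4 from 463/264*x_1*x_2 - 1337/264*x_1 - 7/12*x_2**3 + 41/30*x_2**2 + 7/4*x_2 - 43 → 2393/396*x_1 - 7/12*x_2**3 - 10793/3960*x_2**2 - 39/110*x_2 - 8111/264
  leading term x_1: subtract (-2393/1452)·h_5 from 2393/396*x_1 - 7/12*x_2**3 - 10793/3960*x_2**2 - 39/110*x_2 - 8111/264 → -7/12*x_2**3 - 1069/880*x_2**2 + 39233/58080*x_2 - 454997/11616
  leading term x_2**3: subtract (-21/256)·h_6 from -7/12*x_2**3 - 1069/880*x_2**2 + 39233/58080*x_2 - 454997/11616 → -159/7040*x_2**2 - 5536953/1548800*x_2 - 5362053/309760
  leading term x_2**2: subtract (159/10571)·h_7 from -159/7040*x_2**2 - 5536953/1548800*x_2 - 5362053/309760 → -659540829/186049600*x_2 - 659540829/37209920
  leading term x_2: no divisor's leading term divides it; move -659540829/186049600*x_2 to the remainder.
  leading term 1: no divisor's leading term divides it; move -659540829/37209920 to the remainder.
  remainder -659540829/186049600*x_2 - 659540829/37209920 ≠ 0; add h_8 = -659540829/186049600*x_2 - 659540829/37209920 to the basis.

The other S-polynomials (S(f_2,f_3), S(f_2,h_4), S(f_2,h_5), S(f_3,h_5), S(h_4,h_5), S(f_1,h_6), S(f_2,h_6), S(f_3,h_6), S(h_4,h_6), S(h_5,h_6), S(f_1,h_7), S(f_2,h_7), S(f_3,h_7), S(h_4,h_7), S(h_5,h_7), S(h_6,h_7), S(f_1,h_8), S(f_2,h_8), S(f_3,h_8), S(h_4,h_8), S(h_5,h_8), S(h_6,h_8), S(h_7,h_8)) all reduce to 0 modulo the current basis, so we have a Gröbner basis.
Inter-reduce: drop elements whose leading term is divisible by another's, tail-reduce, and make monic.
Reduced Gröbner basis: {x_1 - 4, x_2 + 5}.

Since the basis is lex-ordered, x_2 + 5 is univariate in x_2. Its roots are {-5}. Back-substituting each root into the other basis elements fixes the other coordinates.
  x_2 = -5: the earlier basis element becomes x_1 - 4 = 0, giving x_1 = 4 — point (4, -5).

{(4, -5)}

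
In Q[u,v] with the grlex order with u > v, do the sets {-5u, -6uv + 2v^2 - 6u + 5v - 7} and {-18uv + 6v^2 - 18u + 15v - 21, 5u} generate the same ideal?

Since reduced Gröbner bases are canonical representatives of ideals under a given ordering, it suffices to compute and compare them.
Buchberger on the first generating set:
f_1 = -5u, LT = u.
f_2 = -6uv + 2v^2 - 6u + 5v - 7, LT = uv.

S(f_1,f_2): lcm = uv. S = 1/3v^2 - u + 5/6v - 7/6.
  reduce S modulo (f_1, f_2):
  remainder 1/3v^2 + 5/6v - 7/6 ≠ 0; add g_3 = 1/3v^2 + 5/6v - 7/6 to the basis.

The other S-polynomials (S(f_1,g_3), S(f_2,g_3)) all reduce to 0 modulo the current basis, so we have a Gröbner basis.
Inter-reduce: drop elements whose leading term is divisible by another's, tail-reduce, and make monic.
Reduced Gröbner basis: {v^2 + 5/2v - 7/2, u}.

Buchberger on the second generating set:
h_1 = -18uv + 6v^2 - 18u + 15v - 21, LT = uv.
h_2 = 5u, LT = u.

S(h_1,h_2): lcm = uv. S = -1/3v^2 + u - 5/6v + 7/6.
  reduce S modulo (h_1, h_2):
  remainder -1/3v^2 - 5/6v + 7/6 ≠ 0; add k_3 = -1/3v^2 - 5/6v + 7/6 to the basis.

The other S-polynomials (S(h_1,k_3), S(h_2,k_3)) all reduce to 0 modulo the current basis, so we have a Gröbner basis.
Inter-reduce: drop elements whose leading term is divisible by another's, tail-reduce, and make monic.
Reduced Gröbner basis: {v^2 + 5/2v - 7/2, u}.

These coincide, so the ideals are equal.

Yes, the ideals are equal.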